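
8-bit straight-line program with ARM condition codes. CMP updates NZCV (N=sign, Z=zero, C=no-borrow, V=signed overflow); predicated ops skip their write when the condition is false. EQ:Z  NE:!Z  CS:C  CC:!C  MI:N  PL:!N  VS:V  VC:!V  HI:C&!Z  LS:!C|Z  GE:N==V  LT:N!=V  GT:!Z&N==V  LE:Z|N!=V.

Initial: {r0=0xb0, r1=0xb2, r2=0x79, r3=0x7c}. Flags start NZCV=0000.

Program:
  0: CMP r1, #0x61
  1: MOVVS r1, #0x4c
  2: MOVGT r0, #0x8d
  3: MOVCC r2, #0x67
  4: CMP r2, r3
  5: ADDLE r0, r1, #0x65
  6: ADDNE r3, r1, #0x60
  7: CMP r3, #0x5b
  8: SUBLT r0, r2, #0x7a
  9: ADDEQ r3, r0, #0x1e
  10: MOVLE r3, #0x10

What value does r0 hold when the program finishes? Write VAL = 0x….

VAL = 0xff

0: ✓ CMP  NZCV=0011
1: ✓ MOVVS  r1←0x4c
2: · MOVGT
3: · MOVCC
4: ✓ CMP  NZCV=1000
5: ✓ ADDLE  r0←0xb1
6: ✓ ADDNE  r3←0xac
7: ✓ CMP  NZCV=0011
8: ✓ SUBLT  r0←0xff
9: · ADDEQ
10: ✓ MOVLE  r3←0x10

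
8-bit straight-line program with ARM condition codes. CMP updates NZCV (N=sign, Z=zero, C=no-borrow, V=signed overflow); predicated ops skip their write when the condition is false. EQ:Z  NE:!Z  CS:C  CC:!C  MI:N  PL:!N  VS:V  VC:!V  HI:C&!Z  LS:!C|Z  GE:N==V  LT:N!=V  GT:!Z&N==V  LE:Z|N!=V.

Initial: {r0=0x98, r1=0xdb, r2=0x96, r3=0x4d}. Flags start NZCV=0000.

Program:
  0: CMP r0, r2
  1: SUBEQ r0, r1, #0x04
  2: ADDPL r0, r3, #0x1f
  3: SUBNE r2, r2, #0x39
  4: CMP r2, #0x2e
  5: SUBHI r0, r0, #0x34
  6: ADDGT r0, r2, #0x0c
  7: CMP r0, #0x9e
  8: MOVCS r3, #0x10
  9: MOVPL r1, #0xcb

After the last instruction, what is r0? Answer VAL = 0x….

0: ✓ CMP  NZCV=0010
1: · SUBEQ
2: ✓ ADDPL  r0←0x6c
3: ✓ SUBNE  r2←0x5d
4: ✓ CMP  NZCV=0010
5: ✓ SUBHI  r0←0x38
6: ✓ ADDGT  r0←0x69
7: ✓ CMP  NZCV=1001
8: · MOVCS
9: · MOVPL

VAL = 0x69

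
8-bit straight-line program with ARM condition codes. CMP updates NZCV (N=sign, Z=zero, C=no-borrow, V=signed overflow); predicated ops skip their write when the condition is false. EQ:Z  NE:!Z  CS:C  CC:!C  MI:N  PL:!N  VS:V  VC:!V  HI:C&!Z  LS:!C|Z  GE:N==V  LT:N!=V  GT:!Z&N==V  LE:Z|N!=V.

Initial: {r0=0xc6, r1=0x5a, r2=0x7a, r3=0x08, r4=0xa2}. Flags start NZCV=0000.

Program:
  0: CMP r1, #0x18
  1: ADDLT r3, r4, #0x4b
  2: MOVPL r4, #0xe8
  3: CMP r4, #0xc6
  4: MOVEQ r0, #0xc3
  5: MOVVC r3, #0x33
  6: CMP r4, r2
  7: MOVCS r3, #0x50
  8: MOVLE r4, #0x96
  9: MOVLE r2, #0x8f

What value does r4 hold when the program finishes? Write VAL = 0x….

0: ✓ CMP  NZCV=0010
1: · ADDLT
2: ✓ MOVPL  r4←0xe8
3: ✓ CMP  NZCV=0010
4: · MOVEQ
5: ✓ MOVVC  r3←0x33
6: ✓ CMP  NZCV=0011
7: ✓ MOVCS  r3←0x50
8: ✓ MOVLE  r4←0x96
9: ✓ MOVLE  r2←0x8f

VAL = 0x96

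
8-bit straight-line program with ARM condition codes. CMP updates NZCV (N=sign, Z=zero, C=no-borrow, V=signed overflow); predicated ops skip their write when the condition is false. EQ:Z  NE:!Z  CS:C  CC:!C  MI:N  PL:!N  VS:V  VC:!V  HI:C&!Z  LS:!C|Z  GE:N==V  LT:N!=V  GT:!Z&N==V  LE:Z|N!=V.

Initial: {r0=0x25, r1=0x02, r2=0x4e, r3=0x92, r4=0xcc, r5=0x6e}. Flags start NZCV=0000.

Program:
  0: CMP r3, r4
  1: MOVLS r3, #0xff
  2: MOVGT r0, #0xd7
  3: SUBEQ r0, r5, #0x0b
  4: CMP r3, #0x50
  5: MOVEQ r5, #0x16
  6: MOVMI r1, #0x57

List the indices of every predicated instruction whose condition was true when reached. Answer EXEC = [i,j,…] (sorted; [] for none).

[0] flags=1000 → (cmp)
[1] flags=1000 LS?T → r3=0xff
[2] flags=1000 GT?F → skip
[3] flags=1000 EQ?F → skip
[4] flags=1010 → (cmp)
[5] flags=1010 EQ?F → skip
[6] flags=1010 MI?T → r1=0x57

EXEC = [1,6]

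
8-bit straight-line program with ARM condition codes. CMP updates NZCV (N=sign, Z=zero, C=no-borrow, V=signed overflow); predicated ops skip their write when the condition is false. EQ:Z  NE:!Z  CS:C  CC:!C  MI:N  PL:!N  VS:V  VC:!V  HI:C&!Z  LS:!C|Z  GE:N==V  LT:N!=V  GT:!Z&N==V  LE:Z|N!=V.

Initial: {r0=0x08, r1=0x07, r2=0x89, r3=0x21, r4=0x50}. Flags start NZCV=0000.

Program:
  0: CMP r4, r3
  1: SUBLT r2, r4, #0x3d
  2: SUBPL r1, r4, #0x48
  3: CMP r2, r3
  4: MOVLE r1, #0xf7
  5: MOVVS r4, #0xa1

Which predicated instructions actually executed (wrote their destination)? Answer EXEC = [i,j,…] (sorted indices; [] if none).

[0] flags=0010 → (cmp)
[1] flags=0010 LT?F → skip
[2] flags=0010 PL?T → r1=0x08
[3] flags=0011 → (cmp)
[4] flags=0011 LE?T → r1=0xf7
[5] flags=0011 VS?T → r4=0xa1

EXEC = [2,4,5]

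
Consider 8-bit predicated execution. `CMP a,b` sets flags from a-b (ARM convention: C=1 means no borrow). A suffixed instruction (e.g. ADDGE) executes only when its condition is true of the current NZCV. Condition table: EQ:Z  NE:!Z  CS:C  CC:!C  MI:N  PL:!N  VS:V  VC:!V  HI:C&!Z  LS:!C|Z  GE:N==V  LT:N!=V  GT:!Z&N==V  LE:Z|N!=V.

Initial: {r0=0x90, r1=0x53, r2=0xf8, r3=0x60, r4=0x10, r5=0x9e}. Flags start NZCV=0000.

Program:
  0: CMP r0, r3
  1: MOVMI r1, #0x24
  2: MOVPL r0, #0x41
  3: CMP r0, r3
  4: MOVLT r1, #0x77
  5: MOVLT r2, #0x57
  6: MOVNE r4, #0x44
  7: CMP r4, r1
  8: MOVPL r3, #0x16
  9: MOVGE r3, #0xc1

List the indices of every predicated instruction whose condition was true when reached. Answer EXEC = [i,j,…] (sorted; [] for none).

EXEC = [2,4,5,6]

[0] flags=0011 → (cmp)
[1] flags=0011 MI?F → skip
[2] flags=0011 PL?T → r0=0x41
[3] flags=1000 → (cmp)
[4] flags=1000 LT?T → r1=0x77
[5] flags=1000 LT?T → r2=0x57
[6] flags=1000 NE?T → r4=0x44
[7] flags=1000 → (cmp)
[8] flags=1000 PL?F → skip
[9] flags=1000 GE?F → skip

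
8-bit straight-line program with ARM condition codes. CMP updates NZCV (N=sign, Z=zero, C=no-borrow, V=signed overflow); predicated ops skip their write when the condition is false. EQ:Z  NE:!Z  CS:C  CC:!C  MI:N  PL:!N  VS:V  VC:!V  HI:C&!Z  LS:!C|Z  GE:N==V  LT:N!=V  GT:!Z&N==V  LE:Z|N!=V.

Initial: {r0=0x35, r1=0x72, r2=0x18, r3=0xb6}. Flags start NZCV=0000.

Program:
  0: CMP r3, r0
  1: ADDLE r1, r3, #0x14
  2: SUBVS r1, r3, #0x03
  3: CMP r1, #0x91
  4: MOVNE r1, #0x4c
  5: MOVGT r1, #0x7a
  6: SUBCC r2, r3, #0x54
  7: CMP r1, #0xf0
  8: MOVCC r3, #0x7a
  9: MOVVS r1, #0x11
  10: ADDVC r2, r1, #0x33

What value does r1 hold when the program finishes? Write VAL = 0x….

VAL = 0x11

0: ✓ CMP  NZCV=1010
1: ✓ ADDLE  r1←0xca
2: · SUBVS
3: ✓ CMP  NZCV=0010
4: ✓ MOVNE  r1←0x4c
5: ✓ MOVGT  r1←0x7a
6: · SUBCC
7: ✓ CMP  NZCV=1001
8: ✓ MOVCC  r3←0x7a
9: ✓ MOVVS  r1←0x11
10: · ADDVC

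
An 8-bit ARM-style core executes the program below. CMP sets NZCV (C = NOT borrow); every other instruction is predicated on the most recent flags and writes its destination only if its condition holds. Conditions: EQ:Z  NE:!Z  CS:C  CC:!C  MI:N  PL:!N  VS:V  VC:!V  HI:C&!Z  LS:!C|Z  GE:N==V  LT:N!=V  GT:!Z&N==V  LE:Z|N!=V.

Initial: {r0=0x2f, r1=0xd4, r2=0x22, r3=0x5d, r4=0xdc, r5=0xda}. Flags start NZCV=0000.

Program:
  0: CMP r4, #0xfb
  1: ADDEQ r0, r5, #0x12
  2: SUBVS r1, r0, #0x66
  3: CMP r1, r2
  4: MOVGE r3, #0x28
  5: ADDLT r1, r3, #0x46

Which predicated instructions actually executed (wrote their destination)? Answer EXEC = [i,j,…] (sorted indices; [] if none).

0: ✓ CMP  NZCV=1000
1: · ADDEQ
2: · SUBVS
3: ✓ CMP  NZCV=1010
4: · MOVGE
5: ✓ ADDLT  r1←0xa3

EXEC = [5]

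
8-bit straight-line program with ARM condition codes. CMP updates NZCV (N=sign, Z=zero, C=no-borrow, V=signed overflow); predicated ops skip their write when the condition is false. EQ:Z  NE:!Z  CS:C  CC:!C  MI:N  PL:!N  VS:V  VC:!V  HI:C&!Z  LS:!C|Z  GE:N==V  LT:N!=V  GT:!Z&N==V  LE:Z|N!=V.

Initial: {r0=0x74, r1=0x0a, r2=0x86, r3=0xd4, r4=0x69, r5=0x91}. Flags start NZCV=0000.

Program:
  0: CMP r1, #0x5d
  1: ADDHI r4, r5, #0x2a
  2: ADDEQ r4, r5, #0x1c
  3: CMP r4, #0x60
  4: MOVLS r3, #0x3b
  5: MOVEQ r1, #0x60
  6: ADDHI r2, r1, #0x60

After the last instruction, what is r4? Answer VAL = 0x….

VAL = 0x69

0: ✓ CMP  NZCV=1000
1: · ADDHI
2: · ADDEQ
3: ✓ CMP  NZCV=0010
4: · MOVLS
5: · MOVEQ
6: ✓ ADDHI  r2←0x6a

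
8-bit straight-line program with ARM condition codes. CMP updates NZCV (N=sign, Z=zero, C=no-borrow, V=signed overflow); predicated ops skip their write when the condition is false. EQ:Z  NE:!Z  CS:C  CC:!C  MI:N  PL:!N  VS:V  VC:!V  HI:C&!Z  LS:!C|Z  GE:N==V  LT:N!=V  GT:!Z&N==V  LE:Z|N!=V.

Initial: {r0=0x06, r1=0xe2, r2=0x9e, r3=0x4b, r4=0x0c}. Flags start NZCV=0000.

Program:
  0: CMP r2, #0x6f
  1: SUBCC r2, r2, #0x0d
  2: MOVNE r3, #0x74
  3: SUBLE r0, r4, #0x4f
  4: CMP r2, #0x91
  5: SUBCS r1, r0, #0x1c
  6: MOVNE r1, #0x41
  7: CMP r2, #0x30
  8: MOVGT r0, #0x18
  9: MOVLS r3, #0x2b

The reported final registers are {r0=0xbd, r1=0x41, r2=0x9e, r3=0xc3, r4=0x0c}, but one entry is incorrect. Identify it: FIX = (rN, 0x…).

[0] flags=0011 → (cmp)
[1] flags=0011 CC?F → skip
[2] flags=0011 NE?T → r3=0x74
[3] flags=0011 LE?T → r0=0xbd
[4] flags=0010 → (cmp)
[5] flags=0010 CS?T → r1=0xa1
[6] flags=0010 NE?T → r1=0x41
[7] flags=0011 → (cmp)
[8] flags=0011 GT?F → skip
[9] flags=0011 LS?F → skip

FIX = (r3, 0x74)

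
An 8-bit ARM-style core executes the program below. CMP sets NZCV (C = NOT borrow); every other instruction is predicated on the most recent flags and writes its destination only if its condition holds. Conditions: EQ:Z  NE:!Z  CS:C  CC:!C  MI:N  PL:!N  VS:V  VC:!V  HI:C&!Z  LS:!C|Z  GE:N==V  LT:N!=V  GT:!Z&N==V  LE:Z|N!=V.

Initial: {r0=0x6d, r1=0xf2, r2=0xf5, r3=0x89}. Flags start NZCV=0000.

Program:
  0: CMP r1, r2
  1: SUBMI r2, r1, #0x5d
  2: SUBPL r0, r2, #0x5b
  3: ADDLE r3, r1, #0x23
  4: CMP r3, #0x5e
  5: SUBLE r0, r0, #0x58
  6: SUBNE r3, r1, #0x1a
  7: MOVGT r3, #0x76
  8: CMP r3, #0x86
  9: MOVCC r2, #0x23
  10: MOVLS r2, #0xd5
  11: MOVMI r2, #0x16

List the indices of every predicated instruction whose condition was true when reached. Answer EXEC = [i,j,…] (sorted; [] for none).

[0] flags=1000 → (cmp)
[1] flags=1000 MI?T → r2=0x95
[2] flags=1000 PL?F → skip
[3] flags=1000 LE?T → r3=0x15
[4] flags=1000 → (cmp)
[5] flags=1000 LE?T → r0=0x15
[6] flags=1000 NE?T → r3=0xd8
[7] flags=1000 GT?F → skip
[8] flags=0010 → (cmp)
[9] flags=0010 CC?F → skip
[10] flags=0010 LS?F → skip
[11] flags=0010 MI?F → skip

EXEC = [1,3,5,6]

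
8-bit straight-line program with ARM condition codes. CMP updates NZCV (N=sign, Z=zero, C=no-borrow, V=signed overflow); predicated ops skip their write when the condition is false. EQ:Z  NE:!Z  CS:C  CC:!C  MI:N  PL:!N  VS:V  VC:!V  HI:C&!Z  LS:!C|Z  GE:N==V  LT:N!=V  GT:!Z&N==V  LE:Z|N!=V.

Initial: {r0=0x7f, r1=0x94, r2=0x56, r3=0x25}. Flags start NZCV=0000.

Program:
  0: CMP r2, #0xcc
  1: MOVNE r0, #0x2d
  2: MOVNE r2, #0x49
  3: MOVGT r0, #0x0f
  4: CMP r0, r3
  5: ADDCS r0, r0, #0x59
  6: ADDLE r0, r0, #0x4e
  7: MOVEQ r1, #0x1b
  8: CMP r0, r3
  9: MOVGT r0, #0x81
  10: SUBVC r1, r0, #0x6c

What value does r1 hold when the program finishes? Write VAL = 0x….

VAL = 0x15

[0] flags=1001 → (cmp)
[1] flags=1001 NE?T → r0=0x2d
[2] flags=1001 NE?T → r2=0x49
[3] flags=1001 GT?T → r0=0x0f
[4] flags=1000 → (cmp)
[5] flags=1000 CS?F → skip
[6] flags=1000 LE?T → r0=0x5d
[7] flags=1000 EQ?F → skip
[8] flags=0010 → (cmp)
[9] flags=0010 GT?T → r0=0x81
[10] flags=0010 VC?T → r1=0x15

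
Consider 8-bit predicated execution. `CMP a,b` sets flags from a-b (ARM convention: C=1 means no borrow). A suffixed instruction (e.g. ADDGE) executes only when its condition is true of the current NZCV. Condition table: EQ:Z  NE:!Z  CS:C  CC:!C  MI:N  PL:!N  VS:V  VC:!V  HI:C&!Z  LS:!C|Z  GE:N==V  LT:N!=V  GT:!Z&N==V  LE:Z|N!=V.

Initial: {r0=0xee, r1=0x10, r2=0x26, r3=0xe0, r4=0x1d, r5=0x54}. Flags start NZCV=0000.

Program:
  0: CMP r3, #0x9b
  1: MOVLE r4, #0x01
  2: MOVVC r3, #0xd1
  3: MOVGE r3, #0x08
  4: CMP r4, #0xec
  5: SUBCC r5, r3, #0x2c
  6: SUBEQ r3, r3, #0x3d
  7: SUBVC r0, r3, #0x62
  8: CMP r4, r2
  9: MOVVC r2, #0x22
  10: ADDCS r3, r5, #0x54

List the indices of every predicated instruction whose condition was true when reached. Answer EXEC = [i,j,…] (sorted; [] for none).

0: ✓ CMP  NZCV=0010
1: · MOVLE
2: ✓ MOVVC  r3←0xd1
3: ✓ MOVGE  r3←0x08
4: ✓ CMP  NZCV=0000
5: ✓ SUBCC  r5←0xdc
6: · SUBEQ
7: ✓ SUBVC  r0←0xa6
8: ✓ CMP  NZCV=1000
9: ✓ MOVVC  r2←0x22
10: · ADDCS

EXEC = [2,3,5,7,9]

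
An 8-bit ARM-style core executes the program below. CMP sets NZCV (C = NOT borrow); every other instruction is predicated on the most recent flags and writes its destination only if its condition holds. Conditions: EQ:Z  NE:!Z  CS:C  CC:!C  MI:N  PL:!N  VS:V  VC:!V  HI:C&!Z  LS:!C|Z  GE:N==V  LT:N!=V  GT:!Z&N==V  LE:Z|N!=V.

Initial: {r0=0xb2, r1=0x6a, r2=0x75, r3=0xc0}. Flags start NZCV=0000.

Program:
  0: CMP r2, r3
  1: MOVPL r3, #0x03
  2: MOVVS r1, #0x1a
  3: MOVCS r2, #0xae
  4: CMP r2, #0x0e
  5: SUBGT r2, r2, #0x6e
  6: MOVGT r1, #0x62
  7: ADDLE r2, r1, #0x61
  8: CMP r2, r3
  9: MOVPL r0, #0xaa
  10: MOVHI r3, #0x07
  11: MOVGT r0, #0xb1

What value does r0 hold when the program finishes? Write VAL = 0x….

VAL = 0xb1

0: ✓ CMP  NZCV=1001
1: · MOVPL
2: ✓ MOVVS  r1←0x1a
3: · MOVCS
4: ✓ CMP  NZCV=0010
5: ✓ SUBGT  r2←0x07
6: ✓ MOVGT  r1←0x62
7: · ADDLE
8: ✓ CMP  NZCV=0000
9: ✓ MOVPL  r0←0xaa
10: · MOVHI
11: ✓ MOVGT  r0←0xb1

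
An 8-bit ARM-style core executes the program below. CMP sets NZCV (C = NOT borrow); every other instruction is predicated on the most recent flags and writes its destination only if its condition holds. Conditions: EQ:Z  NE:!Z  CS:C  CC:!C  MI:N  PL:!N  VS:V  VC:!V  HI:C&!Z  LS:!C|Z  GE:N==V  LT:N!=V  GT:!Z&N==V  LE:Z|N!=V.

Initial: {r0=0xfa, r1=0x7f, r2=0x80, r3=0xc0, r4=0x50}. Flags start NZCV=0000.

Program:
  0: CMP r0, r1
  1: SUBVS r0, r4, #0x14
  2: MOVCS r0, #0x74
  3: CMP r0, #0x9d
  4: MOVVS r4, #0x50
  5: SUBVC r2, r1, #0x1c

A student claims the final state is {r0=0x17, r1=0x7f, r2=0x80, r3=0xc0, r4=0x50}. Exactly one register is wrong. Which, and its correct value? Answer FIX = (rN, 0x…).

FIX = (r0, 0x74)

[0] flags=0011 → (cmp)
[1] flags=0011 VS?T → r0=0x3c
[2] flags=0011 CS?T → r0=0x74
[3] flags=1001 → (cmp)
[4] flags=1001 VS?T → r4=0x50
[5] flags=1001 VC?F → skip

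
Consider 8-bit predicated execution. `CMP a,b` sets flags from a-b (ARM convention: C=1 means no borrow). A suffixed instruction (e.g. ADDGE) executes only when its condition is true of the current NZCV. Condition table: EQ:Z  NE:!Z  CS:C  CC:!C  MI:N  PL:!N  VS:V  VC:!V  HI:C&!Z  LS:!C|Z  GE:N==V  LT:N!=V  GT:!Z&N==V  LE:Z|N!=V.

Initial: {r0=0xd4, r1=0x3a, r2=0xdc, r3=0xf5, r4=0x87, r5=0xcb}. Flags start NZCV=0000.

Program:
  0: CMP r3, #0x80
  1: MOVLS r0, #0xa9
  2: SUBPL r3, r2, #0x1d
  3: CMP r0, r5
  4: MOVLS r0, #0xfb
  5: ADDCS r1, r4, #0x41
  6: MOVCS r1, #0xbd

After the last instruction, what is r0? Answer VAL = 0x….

[0] flags=0010 → (cmp)
[1] flags=0010 LS?F → skip
[2] flags=0010 PL?T → r3=0xbf
[3] flags=0010 → (cmp)
[4] flags=0010 LS?F → skip
[5] flags=0010 CS?T → r1=0xc8
[6] flags=0010 CS?T → r1=0xbd

VAL = 0xd4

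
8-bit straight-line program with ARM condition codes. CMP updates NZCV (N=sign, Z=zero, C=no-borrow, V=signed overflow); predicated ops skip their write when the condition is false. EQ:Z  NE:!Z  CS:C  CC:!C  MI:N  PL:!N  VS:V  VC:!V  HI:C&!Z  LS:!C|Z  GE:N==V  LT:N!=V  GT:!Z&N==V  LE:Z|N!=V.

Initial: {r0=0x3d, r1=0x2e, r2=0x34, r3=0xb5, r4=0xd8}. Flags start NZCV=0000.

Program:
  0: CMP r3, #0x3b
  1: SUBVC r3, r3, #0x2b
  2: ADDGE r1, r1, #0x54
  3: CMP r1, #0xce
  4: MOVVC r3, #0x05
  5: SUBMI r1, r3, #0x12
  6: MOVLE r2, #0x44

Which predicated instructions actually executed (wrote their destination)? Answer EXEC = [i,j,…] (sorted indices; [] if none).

0: ✓ CMP  NZCV=0011
1: · SUBVC
2: · ADDGE
3: ✓ CMP  NZCV=0000
4: ✓ MOVVC  r3←0x05
5: · SUBMI
6: · MOVLE

EXEC = [4]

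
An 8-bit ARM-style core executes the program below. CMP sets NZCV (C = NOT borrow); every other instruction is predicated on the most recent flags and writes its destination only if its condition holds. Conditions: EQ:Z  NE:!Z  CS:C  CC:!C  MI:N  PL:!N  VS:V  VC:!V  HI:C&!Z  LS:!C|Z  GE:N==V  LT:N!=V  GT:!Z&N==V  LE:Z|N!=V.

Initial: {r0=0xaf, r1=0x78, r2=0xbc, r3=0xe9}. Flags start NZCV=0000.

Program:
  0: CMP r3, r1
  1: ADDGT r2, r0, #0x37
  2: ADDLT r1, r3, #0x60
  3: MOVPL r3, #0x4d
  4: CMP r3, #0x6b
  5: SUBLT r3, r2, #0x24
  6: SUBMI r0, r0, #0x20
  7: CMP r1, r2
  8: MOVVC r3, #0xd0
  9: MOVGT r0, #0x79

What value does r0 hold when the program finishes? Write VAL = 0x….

VAL = 0x79

0: ✓ CMP  NZCV=0011
1: · ADDGT
2: ✓ ADDLT  r1←0x49
3: ✓ MOVPL  r3←0x4d
4: ✓ CMP  NZCV=1000
5: ✓ SUBLT  r3←0x98
6: ✓ SUBMI  r0←0x8f
7: ✓ CMP  NZCV=1001
8: · MOVVC
9: ✓ MOVGT  r0←0x79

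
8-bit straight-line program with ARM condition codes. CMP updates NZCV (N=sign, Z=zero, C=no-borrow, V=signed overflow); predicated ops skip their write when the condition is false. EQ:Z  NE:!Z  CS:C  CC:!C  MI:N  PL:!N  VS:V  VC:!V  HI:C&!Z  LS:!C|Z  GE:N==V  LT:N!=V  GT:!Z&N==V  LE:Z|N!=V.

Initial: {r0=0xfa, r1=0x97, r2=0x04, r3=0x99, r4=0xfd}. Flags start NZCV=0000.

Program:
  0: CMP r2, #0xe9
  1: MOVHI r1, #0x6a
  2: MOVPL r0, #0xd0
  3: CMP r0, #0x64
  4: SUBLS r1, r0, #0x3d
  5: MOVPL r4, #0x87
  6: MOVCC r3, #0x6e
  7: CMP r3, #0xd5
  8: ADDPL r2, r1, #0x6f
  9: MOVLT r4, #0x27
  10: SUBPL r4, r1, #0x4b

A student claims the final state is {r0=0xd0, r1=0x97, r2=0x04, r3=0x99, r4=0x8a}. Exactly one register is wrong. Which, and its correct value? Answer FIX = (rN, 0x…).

FIX = (r4, 0x27)

[0] flags=0000 → (cmp)
[1] flags=0000 HI?F → skip
[2] flags=0000 PL?T → r0=0xd0
[3] flags=0011 → (cmp)
[4] flags=0011 LS?F → skip
[5] flags=0011 PL?T → r4=0x87
[6] flags=0011 CC?F → skip
[7] flags=1000 → (cmp)
[8] flags=1000 PL?F → skip
[9] flags=1000 LT?T → r4=0x27
[10] flags=1000 PL?F → skip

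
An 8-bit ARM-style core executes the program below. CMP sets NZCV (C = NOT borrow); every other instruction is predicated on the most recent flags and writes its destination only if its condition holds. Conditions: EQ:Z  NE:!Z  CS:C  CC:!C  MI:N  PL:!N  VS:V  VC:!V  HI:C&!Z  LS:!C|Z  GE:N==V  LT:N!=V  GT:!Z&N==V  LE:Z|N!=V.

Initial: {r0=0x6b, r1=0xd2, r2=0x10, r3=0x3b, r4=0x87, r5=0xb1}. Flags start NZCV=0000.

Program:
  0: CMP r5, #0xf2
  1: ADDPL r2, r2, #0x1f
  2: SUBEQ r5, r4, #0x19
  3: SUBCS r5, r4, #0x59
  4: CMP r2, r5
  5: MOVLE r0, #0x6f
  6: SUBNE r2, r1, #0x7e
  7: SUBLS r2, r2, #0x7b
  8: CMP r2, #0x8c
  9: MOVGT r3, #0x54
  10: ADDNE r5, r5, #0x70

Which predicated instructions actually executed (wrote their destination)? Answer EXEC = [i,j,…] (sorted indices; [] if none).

[0] flags=1000 → (cmp)
[1] flags=1000 PL?F → skip
[2] flags=1000 EQ?F → skip
[3] flags=1000 CS?F → skip
[4] flags=0000 → (cmp)
[5] flags=0000 LE?F → skip
[6] flags=0000 NE?T → r2=0x54
[7] flags=0000 LS?T → r2=0xd9
[8] flags=0010 → (cmp)
[9] flags=0010 GT?T → r3=0x54
[10] flags=0010 NE?T → r5=0x21

EXEC = [6,7,9,10]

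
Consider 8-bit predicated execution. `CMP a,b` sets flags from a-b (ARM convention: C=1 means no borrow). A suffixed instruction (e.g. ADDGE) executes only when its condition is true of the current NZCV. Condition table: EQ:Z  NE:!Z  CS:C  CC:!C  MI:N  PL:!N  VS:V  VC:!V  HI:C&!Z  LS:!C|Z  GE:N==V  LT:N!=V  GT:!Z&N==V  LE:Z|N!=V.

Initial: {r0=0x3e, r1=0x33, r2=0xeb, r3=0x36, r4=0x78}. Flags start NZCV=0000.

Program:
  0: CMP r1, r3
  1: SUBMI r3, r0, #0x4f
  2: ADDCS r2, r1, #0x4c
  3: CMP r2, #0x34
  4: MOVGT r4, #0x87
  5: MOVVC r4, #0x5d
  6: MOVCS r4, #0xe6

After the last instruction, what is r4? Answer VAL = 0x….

[0] flags=1000 → (cmp)
[1] flags=1000 MI?T → r3=0xef
[2] flags=1000 CS?F → skip
[3] flags=1010 → (cmp)
[4] flags=1010 GT?F → skip
[5] flags=1010 VC?T → r4=0x5d
[6] flags=1010 CS?T → r4=0xe6

VAL = 0xe6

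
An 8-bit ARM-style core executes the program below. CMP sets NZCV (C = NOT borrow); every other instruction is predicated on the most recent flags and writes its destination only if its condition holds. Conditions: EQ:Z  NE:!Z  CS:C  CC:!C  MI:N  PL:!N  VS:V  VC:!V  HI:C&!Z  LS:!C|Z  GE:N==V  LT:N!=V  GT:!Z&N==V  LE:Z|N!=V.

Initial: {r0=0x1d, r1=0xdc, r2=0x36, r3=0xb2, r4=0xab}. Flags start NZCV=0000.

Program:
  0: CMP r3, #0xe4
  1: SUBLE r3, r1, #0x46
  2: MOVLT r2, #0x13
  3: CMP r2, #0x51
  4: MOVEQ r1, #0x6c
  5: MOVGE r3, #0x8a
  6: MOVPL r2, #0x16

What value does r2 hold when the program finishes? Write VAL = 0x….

0: ✓ CMP  NZCV=1000
1: ✓ SUBLE  r3←0x96
2: ✓ MOVLT  r2←0x13
3: ✓ CMP  NZCV=1000
4: · MOVEQ
5: · MOVGE
6: · MOVPL

VAL = 0x13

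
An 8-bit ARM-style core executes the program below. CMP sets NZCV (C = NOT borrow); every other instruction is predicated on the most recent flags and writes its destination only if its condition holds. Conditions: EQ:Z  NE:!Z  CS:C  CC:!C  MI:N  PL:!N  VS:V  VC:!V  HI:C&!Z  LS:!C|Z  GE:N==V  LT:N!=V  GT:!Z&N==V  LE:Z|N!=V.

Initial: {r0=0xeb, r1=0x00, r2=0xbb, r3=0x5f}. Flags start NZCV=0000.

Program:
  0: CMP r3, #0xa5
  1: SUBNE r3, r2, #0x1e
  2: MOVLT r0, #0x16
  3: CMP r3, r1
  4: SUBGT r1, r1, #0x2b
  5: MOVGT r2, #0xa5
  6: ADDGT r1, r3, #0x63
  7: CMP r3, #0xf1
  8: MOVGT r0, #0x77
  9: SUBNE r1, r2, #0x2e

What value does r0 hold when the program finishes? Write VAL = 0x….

0: ✓ CMP  NZCV=1001
1: ✓ SUBNE  r3←0x9d
2: · MOVLT
3: ✓ CMP  NZCV=1010
4: · SUBGT
5: · MOVGT
6: · ADDGT
7: ✓ CMP  NZCV=1000
8: · MOVGT
9: ✓ SUBNE  r1←0x8d

VAL = 0xeb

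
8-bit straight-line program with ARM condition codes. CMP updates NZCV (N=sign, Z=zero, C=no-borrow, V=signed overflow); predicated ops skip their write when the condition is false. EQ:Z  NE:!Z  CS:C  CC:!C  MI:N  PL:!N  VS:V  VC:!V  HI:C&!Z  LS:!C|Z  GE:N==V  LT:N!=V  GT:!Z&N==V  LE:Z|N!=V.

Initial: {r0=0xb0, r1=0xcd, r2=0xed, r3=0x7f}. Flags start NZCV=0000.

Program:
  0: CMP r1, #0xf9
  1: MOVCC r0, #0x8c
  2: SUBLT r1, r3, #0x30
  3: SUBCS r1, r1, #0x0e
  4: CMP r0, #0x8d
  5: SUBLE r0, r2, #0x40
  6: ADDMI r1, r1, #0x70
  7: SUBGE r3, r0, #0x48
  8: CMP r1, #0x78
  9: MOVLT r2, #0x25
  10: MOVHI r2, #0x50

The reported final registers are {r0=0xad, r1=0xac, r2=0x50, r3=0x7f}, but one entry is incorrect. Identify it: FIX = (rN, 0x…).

FIX = (r1, 0xbf)

[0] flags=1000 → (cmp)
[1] flags=1000 CC?T → r0=0x8c
[2] flags=1000 LT?T → r1=0x4f
[3] flags=1000 CS?F → skip
[4] flags=1000 → (cmp)
[5] flags=1000 LE?T → r0=0xad
[6] flags=1000 MI?T → r1=0xbf
[7] flags=1000 GE?F → skip
[8] flags=0011 → (cmp)
[9] flags=0011 LT?T → r2=0x25
[10] flags=0011 HI?T → r2=0x50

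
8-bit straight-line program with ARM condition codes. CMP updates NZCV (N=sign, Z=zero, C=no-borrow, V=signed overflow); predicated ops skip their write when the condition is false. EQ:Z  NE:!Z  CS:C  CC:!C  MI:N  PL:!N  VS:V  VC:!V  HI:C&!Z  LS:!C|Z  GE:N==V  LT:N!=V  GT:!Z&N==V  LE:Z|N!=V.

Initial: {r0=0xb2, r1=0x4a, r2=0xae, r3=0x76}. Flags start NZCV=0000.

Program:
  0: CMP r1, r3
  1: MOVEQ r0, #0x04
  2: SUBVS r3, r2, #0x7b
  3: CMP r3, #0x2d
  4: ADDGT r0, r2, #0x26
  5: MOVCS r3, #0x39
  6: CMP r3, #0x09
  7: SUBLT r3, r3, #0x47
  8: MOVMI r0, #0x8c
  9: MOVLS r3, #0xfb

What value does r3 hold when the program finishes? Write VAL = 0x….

VAL = 0x39

0: ✓ CMP  NZCV=1000
1: · MOVEQ
2: · SUBVS
3: ✓ CMP  NZCV=0010
4: ✓ ADDGT  r0←0xd4
5: ✓ MOVCS  r3←0x39
6: ✓ CMP  NZCV=0010
7: · SUBLT
8: · MOVMI
9: · MOVLS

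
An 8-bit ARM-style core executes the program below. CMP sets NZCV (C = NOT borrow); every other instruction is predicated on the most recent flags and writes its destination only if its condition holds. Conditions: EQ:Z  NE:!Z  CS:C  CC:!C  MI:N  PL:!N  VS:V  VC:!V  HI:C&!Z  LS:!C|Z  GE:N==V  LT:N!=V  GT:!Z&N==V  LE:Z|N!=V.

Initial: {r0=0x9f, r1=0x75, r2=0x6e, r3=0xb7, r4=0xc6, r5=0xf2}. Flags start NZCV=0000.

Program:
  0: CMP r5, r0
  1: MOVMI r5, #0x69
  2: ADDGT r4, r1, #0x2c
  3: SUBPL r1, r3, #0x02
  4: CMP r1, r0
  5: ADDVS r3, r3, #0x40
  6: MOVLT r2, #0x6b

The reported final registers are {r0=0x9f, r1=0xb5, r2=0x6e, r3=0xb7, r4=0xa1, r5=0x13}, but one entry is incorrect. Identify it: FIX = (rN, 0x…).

FIX = (r5, 0xf2)

0: ✓ CMP  NZCV=0010
1: · MOVMI
2: ✓ ADDGT  r4←0xa1
3: ✓ SUBPL  r1←0xb5
4: ✓ CMP  NZCV=0010
5: · ADDVS
6: · MOVLT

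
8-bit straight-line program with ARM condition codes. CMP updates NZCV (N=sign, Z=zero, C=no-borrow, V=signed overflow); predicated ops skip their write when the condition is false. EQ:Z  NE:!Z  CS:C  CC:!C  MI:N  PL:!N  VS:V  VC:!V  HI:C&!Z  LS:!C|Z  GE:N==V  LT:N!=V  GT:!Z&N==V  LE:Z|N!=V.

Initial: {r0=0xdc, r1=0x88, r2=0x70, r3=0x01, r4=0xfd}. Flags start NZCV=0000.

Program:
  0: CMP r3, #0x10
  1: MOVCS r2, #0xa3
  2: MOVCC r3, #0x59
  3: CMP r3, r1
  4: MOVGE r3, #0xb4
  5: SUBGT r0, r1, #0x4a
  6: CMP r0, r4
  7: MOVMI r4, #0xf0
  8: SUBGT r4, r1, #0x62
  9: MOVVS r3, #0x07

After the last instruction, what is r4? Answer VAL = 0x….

0: ✓ CMP  NZCV=1000
1: · MOVCS
2: ✓ MOVCC  r3←0x59
3: ✓ CMP  NZCV=1001
4: ✓ MOVGE  r3←0xb4
5: ✓ SUBGT  r0←0x3e
6: ✓ CMP  NZCV=0000
7: · MOVMI
8: ✓ SUBGT  r4←0x26
9: · MOVVS

VAL = 0x26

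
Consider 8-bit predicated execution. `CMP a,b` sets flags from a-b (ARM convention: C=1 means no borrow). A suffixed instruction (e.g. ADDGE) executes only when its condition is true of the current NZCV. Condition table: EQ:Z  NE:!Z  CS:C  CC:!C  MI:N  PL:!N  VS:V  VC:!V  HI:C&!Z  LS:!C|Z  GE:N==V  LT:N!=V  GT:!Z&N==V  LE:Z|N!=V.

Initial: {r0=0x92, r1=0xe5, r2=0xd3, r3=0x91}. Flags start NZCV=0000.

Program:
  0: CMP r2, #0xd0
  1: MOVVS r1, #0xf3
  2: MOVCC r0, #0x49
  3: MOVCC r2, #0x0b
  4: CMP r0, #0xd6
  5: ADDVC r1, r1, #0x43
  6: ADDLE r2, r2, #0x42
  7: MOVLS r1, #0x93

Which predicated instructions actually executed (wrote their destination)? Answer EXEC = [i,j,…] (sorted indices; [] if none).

0: ✓ CMP  NZCV=0010
1: · MOVVS
2: · MOVCC
3: · MOVCC
4: ✓ CMP  NZCV=1000
5: ✓ ADDVC  r1←0x28
6: ✓ ADDLE  r2←0x15
7: ✓ MOVLS  r1←0x93

EXEC = [5,6,7]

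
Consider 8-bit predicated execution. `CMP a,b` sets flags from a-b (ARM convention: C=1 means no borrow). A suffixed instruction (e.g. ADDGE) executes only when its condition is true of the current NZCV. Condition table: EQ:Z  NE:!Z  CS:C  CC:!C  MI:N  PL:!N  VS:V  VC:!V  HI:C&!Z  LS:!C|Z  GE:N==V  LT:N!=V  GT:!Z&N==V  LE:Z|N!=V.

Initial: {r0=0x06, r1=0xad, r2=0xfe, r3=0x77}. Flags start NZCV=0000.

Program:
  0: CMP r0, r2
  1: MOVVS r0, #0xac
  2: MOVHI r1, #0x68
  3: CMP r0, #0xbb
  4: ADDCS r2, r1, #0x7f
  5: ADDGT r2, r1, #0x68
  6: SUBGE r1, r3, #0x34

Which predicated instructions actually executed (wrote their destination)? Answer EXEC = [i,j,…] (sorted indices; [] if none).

EXEC = [5,6]

[0] flags=0000 → (cmp)
[1] flags=0000 VS?F → skip
[2] flags=0000 HI?F → skip
[3] flags=0000 → (cmp)
[4] flags=0000 CS?F → skip
[5] flags=0000 GT?T → r2=0x15
[6] flags=0000 GE?T → r1=0x43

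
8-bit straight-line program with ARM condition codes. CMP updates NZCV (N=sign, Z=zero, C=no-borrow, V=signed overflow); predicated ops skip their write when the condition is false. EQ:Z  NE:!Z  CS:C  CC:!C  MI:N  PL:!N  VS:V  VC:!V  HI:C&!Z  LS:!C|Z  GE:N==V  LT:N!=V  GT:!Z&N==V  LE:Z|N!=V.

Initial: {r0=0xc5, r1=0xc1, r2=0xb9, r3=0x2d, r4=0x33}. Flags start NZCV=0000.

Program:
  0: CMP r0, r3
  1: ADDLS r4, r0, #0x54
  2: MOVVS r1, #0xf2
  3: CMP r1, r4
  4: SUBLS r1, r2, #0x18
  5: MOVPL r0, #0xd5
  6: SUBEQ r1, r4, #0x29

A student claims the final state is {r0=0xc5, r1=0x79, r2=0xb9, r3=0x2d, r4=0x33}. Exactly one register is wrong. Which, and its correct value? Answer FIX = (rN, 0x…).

FIX = (r1, 0xc1)

[0] flags=1010 → (cmp)
[1] flags=1010 LS?F → skip
[2] flags=1010 VS?F → skip
[3] flags=1010 → (cmp)
[4] flags=1010 LS?F → skip
[5] flags=1010 PL?F → skip
[6] flags=1010 EQ?F → skip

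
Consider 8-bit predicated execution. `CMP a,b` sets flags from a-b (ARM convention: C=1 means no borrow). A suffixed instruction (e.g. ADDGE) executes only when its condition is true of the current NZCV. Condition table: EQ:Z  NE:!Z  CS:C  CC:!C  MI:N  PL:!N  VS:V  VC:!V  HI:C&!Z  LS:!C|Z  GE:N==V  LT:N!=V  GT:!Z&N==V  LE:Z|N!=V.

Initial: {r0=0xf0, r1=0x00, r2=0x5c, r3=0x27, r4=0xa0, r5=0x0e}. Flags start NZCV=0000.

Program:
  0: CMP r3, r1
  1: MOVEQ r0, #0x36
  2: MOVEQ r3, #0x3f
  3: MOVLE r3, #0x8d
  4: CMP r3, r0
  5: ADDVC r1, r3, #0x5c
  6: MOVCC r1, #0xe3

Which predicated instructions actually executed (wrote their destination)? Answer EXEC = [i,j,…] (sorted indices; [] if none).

0: ✓ CMP  NZCV=0010
1: · MOVEQ
2: · MOVEQ
3: · MOVLE
4: ✓ CMP  NZCV=0000
5: ✓ ADDVC  r1←0x83
6: ✓ MOVCC  r1←0xe3

EXEC = [5,6]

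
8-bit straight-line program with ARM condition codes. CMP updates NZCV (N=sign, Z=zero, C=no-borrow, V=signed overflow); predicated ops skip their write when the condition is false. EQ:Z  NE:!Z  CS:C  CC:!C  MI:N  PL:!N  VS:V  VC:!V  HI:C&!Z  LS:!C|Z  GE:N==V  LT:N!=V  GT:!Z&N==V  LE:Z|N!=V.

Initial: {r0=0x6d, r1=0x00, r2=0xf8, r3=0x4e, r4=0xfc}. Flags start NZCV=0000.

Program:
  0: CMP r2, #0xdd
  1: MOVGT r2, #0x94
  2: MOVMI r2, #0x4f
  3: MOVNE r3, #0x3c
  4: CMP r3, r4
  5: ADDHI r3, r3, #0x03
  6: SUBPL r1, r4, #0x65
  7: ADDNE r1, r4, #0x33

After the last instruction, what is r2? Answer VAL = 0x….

0: ✓ CMP  NZCV=0010
1: ✓ MOVGT  r2←0x94
2: · MOVMI
3: ✓ MOVNE  r3←0x3c
4: ✓ CMP  NZCV=0000
5: · ADDHI
6: ✓ SUBPL  r1←0x97
7: ✓ ADDNE  r1←0x2f

VAL = 0x94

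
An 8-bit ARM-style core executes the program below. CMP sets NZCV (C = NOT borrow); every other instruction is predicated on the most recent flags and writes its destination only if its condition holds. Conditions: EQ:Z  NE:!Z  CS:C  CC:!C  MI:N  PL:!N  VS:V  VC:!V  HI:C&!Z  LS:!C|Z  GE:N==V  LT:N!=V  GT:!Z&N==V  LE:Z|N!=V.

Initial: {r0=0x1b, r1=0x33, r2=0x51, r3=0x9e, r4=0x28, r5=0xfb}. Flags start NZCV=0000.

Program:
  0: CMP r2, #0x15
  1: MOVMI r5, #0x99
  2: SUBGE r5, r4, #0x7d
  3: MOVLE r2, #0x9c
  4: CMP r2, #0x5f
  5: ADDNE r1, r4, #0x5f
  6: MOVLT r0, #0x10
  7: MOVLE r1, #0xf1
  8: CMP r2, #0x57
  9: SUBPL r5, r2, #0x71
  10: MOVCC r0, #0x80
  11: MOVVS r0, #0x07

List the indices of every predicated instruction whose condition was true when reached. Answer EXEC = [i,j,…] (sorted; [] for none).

EXEC = [2,5,6,7,10]

[0] flags=0010 → (cmp)
[1] flags=0010 MI?F → skip
[2] flags=0010 GE?T → r5=0xab
[3] flags=0010 LE?F → skip
[4] flags=1000 → (cmp)
[5] flags=1000 NE?T → r1=0x87
[6] flags=1000 LT?T → r0=0x10
[7] flags=1000 LE?T → r1=0xf1
[8] flags=1000 → (cmp)
[9] flags=1000 PL?F → skip
[10] flags=1000 CC?T → r0=0x80
[11] flags=1000 VS?F → skip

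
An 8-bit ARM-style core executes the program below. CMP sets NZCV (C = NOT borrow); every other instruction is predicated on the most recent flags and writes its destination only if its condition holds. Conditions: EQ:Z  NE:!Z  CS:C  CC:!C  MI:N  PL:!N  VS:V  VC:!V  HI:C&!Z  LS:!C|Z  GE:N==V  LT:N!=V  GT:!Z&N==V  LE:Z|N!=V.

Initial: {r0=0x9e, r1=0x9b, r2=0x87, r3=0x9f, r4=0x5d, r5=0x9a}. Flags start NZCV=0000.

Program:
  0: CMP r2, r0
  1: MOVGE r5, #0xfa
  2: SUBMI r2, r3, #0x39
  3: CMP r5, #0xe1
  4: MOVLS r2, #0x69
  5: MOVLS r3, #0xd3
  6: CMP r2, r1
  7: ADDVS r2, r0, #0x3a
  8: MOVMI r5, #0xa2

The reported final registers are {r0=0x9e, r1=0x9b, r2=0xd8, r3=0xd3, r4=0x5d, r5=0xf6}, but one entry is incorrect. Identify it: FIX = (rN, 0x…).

[0] flags=1000 → (cmp)
[1] flags=1000 GE?F → skip
[2] flags=1000 MI?T → r2=0x66
[3] flags=1000 → (cmp)
[4] flags=1000 LS?T → r2=0x69
[5] flags=1000 LS?T → r3=0xd3
[6] flags=1001 → (cmp)
[7] flags=1001 VS?T → r2=0xd8
[8] flags=1001 MI?T → r5=0xa2

FIX = (r5, 0xa2)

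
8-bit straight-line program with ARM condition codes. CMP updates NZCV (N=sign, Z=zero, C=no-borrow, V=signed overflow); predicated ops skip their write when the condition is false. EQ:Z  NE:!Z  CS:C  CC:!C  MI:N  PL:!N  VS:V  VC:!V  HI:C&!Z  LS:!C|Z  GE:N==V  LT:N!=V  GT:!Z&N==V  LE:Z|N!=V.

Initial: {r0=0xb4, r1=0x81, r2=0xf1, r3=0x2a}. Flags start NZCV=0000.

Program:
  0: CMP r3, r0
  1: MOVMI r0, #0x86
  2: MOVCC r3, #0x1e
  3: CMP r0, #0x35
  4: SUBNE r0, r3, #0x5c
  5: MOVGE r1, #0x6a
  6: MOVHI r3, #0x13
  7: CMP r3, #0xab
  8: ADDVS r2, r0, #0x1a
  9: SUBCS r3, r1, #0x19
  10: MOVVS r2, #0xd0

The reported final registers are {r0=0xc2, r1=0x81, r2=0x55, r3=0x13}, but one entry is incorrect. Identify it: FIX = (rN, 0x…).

FIX = (r2, 0xf1)

[0] flags=0000 → (cmp)
[1] flags=0000 MI?F → skip
[2] flags=0000 CC?T → r3=0x1e
[3] flags=0011 → (cmp)
[4] flags=0011 NE?T → r0=0xc2
[5] flags=0011 GE?F → skip
[6] flags=0011 HI?T → r3=0x13
[7] flags=0000 → (cmp)
[8] flags=0000 VS?F → skip
[9] flags=0000 CS?F → skip
[10] flags=0000 VS?F → skip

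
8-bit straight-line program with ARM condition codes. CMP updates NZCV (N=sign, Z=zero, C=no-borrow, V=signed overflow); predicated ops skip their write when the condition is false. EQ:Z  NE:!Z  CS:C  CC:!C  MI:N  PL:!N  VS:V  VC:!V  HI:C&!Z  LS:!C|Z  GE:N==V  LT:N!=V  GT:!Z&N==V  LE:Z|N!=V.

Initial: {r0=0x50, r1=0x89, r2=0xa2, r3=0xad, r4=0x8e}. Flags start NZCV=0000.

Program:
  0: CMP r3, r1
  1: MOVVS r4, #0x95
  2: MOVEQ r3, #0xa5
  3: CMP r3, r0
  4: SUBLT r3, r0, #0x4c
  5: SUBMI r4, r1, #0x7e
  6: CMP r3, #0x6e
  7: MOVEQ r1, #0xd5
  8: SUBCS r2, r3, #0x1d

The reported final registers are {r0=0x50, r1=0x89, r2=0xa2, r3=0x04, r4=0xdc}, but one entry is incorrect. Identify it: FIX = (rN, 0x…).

FIX = (r4, 0x8e)

0: ✓ CMP  NZCV=0010
1: · MOVVS
2: · MOVEQ
3: ✓ CMP  NZCV=0011
4: ✓ SUBLT  r3←0x04
5: · SUBMI
6: ✓ CMP  NZCV=1000
7: · MOVEQ
8: · SUBCS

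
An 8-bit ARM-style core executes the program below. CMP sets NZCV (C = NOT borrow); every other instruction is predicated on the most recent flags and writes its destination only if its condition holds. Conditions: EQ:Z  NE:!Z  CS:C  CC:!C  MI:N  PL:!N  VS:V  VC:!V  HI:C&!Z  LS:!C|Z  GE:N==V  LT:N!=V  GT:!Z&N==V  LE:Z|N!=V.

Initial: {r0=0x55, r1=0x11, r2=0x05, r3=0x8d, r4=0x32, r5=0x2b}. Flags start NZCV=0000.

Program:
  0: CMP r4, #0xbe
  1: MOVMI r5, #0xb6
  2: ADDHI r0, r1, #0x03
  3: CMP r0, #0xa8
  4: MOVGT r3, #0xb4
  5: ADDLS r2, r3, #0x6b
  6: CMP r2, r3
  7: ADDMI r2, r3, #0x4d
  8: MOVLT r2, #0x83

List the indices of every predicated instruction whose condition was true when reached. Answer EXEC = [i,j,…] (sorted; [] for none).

[0] flags=0000 → (cmp)
[1] flags=0000 MI?F → skip
[2] flags=0000 HI?F → skip
[3] flags=1001 → (cmp)
[4] flags=1001 GT?T → r3=0xb4
[5] flags=1001 LS?T → r2=0x1f
[6] flags=0000 → (cmp)
[7] flags=0000 MI?F → skip
[8] flags=0000 LT?F → skip

EXEC = [4,5]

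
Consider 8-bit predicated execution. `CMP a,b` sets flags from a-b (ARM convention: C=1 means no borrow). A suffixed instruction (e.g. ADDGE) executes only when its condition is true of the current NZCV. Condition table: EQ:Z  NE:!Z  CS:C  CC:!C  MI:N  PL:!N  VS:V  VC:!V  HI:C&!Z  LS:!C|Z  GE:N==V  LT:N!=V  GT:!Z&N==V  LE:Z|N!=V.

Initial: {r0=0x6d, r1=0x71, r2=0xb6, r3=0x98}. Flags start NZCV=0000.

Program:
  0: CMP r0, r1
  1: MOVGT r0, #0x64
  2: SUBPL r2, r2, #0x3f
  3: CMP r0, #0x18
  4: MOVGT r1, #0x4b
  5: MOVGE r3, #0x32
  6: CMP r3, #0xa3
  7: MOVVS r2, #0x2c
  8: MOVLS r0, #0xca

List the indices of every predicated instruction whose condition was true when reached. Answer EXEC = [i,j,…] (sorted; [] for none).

EXEC = [4,5,7,8]

[0] flags=1000 → (cmp)
[1] flags=1000 GT?F → skip
[2] flags=1000 PL?F → skip
[3] flags=0010 → (cmp)
[4] flags=0010 GT?T → r1=0x4b
[5] flags=0010 GE?T → r3=0x32
[6] flags=1001 → (cmp)
[7] flags=1001 VS?T → r2=0x2c
[8] flags=1001 LS?T → r0=0xca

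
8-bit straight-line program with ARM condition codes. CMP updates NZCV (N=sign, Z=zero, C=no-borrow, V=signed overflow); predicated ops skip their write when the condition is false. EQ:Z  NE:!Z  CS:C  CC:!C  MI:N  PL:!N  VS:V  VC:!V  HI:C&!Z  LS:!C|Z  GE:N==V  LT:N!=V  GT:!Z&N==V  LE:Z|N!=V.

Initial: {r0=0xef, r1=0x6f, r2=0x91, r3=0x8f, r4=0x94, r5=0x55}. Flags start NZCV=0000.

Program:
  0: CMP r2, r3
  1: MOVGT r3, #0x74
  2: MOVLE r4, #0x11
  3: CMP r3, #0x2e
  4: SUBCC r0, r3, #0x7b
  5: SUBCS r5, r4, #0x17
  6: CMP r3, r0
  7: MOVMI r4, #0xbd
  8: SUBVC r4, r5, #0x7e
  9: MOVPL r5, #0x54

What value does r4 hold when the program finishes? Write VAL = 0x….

VAL = 0xbd

0: ✓ CMP  NZCV=0010
1: ✓ MOVGT  r3←0x74
2: · MOVLE
3: ✓ CMP  NZCV=0010
4: · SUBCC
5: ✓ SUBCS  r5←0x7d
6: ✓ CMP  NZCV=1001
7: ✓ MOVMI  r4←0xbd
8: · SUBVC
9: · MOVPL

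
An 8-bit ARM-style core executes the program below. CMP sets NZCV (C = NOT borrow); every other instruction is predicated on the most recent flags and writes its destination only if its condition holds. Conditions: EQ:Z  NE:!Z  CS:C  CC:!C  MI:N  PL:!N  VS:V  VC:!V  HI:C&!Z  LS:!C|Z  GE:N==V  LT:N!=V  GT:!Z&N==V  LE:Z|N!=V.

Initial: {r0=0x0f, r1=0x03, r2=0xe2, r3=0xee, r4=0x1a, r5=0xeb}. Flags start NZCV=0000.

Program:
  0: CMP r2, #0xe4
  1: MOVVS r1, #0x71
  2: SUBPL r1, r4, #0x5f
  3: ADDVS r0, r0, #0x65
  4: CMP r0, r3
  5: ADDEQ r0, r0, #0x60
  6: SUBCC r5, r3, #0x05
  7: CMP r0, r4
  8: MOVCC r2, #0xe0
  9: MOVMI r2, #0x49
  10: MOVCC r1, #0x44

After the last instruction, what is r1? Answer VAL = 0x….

VAL = 0x44

0: ✓ CMP  NZCV=1000
1: · MOVVS
2: · SUBPL
3: · ADDVS
4: ✓ CMP  NZCV=0000
5: · ADDEQ
6: ✓ SUBCC  r5←0xe9
7: ✓ CMP  NZCV=1000
8: ✓ MOVCC  r2←0xe0
9: ✓ MOVMI  r2←0x49
10: ✓ MOVCC  r1←0x44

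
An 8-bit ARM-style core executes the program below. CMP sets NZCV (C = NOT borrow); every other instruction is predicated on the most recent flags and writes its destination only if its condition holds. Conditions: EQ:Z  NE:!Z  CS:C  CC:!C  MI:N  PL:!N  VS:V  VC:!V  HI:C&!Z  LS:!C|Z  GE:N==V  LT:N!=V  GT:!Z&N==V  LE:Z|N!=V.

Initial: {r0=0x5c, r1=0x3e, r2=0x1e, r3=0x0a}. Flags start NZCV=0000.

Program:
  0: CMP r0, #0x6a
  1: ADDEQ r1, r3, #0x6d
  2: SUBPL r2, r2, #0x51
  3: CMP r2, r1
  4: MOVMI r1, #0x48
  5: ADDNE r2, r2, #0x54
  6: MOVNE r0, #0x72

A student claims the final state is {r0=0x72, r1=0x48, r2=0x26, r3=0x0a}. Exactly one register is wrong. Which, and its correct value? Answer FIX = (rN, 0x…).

[0] flags=1000 → (cmp)
[1] flags=1000 EQ?F → skip
[2] flags=1000 PL?F → skip
[3] flags=1000 → (cmp)
[4] flags=1000 MI?T → r1=0x48
[5] flags=1000 NE?T → r2=0x72
[6] flags=1000 NE?T → r0=0x72

FIX = (r2, 0x72)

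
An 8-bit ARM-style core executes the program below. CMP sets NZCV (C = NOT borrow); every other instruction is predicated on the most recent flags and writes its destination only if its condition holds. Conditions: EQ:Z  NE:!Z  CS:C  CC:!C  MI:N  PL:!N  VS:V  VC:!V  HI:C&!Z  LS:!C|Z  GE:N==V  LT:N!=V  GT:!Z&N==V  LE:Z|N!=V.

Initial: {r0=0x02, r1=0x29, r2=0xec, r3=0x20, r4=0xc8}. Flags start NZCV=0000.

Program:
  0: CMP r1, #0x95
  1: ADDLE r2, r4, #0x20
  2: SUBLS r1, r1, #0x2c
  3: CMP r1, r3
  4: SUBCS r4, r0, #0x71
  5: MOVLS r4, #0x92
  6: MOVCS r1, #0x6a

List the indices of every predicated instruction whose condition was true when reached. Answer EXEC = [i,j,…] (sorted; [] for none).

EXEC = [2,4,6]

[0] flags=1001 → (cmp)
[1] flags=1001 LE?F → skip
[2] flags=1001 LS?T → r1=0xfd
[3] flags=1010 → (cmp)
[4] flags=1010 CS?T → r4=0x91
[5] flags=1010 LS?F → skip
[6] flags=1010 CS?T → r1=0x6a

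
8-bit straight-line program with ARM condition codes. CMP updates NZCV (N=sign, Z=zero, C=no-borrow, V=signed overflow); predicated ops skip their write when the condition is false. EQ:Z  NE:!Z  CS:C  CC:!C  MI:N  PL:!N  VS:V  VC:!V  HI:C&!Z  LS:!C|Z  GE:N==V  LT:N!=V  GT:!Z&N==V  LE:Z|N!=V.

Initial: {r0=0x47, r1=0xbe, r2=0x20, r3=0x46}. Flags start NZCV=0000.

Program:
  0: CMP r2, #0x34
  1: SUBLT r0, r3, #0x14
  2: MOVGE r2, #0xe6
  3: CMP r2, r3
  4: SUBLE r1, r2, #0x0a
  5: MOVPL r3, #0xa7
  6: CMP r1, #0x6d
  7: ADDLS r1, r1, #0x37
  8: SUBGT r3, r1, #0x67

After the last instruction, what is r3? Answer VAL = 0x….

0: ✓ CMP  NZCV=1000
1: ✓ SUBLT  r0←0x32
2: · MOVGE
3: ✓ CMP  NZCV=1000
4: ✓ SUBLE  r1←0x16
5: · MOVPL
6: ✓ CMP  NZCV=1000
7: ✓ ADDLS  r1←0x4d
8: · SUBGT

VAL = 0x46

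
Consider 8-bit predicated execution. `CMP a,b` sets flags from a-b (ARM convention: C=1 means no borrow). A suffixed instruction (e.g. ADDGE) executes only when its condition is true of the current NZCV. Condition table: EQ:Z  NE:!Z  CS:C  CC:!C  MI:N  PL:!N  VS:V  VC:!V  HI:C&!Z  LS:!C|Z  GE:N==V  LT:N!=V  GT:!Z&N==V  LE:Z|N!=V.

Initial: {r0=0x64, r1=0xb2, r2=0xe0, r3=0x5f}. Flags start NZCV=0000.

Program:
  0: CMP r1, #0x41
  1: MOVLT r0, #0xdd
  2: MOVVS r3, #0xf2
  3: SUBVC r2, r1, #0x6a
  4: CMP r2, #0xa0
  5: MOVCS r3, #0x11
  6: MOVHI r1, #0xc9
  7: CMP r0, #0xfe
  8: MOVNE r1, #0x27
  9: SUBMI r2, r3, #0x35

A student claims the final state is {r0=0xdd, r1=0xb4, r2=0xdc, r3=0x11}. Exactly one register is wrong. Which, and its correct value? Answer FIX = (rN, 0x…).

0: ✓ CMP  NZCV=0011
1: ✓ MOVLT  r0←0xdd
2: ✓ MOVVS  r3←0xf2
3: · SUBVC
4: ✓ CMP  NZCV=0010
5: ✓ MOVCS  r3←0x11
6: ✓ MOVHI  r1←0xc9
7: ✓ CMP  NZCV=1000
8: ✓ MOVNE  r1←0x27
9: ✓ SUBMI  r2←0xdc

FIX = (r1, 0x27)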